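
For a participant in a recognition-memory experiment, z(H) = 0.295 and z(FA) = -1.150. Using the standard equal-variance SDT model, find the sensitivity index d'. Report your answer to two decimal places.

d' = 1.45

d' = z(H) − z(FA) = 0.295 − (-1.150) = 1.445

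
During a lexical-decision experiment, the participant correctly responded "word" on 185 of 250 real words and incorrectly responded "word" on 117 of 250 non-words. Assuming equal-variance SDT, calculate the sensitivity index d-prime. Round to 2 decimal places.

d-prime = 0.72

H = 185/250 = 0.7400
FA = 117/250 = 0.4680
Φ⁻¹(H) = 0.6433
Φ⁻¹(FA) = -0.0803
d' = z(H) − z(FA) = 0.6433 − (-0.0803) = 0.7236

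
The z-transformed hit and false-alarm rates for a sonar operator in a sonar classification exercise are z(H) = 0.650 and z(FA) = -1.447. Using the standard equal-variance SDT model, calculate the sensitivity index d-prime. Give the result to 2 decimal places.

d-prime = 2.10

d' = z(H) − z(FA) = 0.650 − (-1.447) = 2.097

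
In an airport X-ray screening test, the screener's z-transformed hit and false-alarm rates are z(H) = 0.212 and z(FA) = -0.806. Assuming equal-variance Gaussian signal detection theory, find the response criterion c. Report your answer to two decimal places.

c = −½·[z(H) + z(FA)] = −½·(0.212 + (-0.806)) = 0.297
c > 0: the screener has a conservative response bias.

c = 0.30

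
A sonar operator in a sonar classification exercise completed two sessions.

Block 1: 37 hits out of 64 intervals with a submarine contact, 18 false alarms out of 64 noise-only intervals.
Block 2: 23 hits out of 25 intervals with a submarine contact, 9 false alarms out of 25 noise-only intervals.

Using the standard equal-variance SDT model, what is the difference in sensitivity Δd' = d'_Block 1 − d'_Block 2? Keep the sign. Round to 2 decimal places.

Δd' = -0.99

Block 1: z(0.5781) = 0.197, z(0.2812) = -0.579, d' = 0.776
Block 2: z(0.9200) = 1.405, z(0.3600) = -0.358, d' = 1.763
Δd' = d'_Block 1 − d'_Block 2 = 0.776 − 1.763 = -0.987
Block 2 has the higher sensitivity.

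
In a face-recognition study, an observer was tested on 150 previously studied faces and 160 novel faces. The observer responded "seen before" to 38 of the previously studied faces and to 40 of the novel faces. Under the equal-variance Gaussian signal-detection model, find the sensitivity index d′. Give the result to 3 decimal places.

H = 38/150 = 0.2533
FA = 40/160 = 0.2500
z(0.2533) = -0.6641, z(0.2500) = -0.6745
d' = z(H) − z(FA) = -0.6641 − (-0.6745) = 0.0104

d′ = 0.010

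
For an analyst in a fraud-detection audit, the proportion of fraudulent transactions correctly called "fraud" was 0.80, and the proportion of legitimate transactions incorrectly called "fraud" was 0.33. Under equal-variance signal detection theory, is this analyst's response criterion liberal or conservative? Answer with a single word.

liberal

z(H) = 0.842, z(FA) = -0.440
c = −½·(z(H) + z(FA)) = -0.201
c < 0 → liberal criterion (biased toward responding “yes”).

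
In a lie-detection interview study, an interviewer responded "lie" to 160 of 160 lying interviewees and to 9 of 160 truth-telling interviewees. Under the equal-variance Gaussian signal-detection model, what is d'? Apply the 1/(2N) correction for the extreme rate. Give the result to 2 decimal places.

The hit rate is 160/160 = 1, so apply the 1/(2N) correction: H → 1 − 1/(2·160) = 0.99687.
z(H) = z(0.99687) = 2.734
z(FA) = z(0.05625) = -1.587
d' = 2.734 − (-1.587) = 4.321

d' = 4.32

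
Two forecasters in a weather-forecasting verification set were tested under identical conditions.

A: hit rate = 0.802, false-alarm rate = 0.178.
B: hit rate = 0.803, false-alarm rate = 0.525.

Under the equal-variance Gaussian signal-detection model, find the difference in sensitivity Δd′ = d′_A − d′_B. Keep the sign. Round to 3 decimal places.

Δd′ = 0.982

A: z(0.802) = 0.8488, z(0.178) = -0.9230, d' = 1.7718
B: z(0.803) = 0.8524, z(0.525) = 0.0627, d' = 0.7897
Δd' = d'_A − d'_B = 1.7718 − 0.7897 = 0.9821
A has the higher sensitivity.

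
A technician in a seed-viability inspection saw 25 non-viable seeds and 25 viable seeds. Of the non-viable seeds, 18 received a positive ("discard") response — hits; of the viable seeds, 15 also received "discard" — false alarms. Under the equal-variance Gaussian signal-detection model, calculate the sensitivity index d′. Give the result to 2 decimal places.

d′ = 0.33

H = 18/25 = 0.7200
FA = 15/25 = 0.6000
z(H) = z(0.7200) = 0.583
z(FA) = z(0.6000) = 0.253
d' = z(H) − z(FA) = 0.583 − 0.253 = 0.330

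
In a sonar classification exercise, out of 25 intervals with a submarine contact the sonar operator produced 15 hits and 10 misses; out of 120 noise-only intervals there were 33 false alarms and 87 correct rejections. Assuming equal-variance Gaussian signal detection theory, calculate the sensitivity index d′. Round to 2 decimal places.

d′ = 0.85

H = 15/25 = 0.6000
FA = 33/120 = 0.2750
z(H) = 0.253
z(FA) = -0.598
d' = z(H) − z(FA) = 0.253 − (-0.598) = 0.851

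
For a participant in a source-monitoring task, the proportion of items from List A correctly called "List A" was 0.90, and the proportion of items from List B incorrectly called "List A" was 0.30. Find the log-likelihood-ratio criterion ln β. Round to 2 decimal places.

z(H) = z(0.90) = 1.282
z(FA) = z(0.30) = -0.524
ln β = −½·[z(H)² − z(FA)²] = −0.5 × (1.644 − 0.275) = -0.6845

ln β = -0.68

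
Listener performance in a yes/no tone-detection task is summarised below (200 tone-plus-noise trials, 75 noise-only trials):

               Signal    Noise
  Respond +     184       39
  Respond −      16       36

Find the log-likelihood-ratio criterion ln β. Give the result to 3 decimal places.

H = 184/200 = 0.9200
FA = 39/75 = 0.5200
z(H) = z(0.9200) = 1.4051
z(FA) = z(0.5200) = 0.0502
ln β = −½·[z(H)² − z(FA)²] = −0.5 × (1.9743 − 0.0025) = -0.9859

ln β = -0.986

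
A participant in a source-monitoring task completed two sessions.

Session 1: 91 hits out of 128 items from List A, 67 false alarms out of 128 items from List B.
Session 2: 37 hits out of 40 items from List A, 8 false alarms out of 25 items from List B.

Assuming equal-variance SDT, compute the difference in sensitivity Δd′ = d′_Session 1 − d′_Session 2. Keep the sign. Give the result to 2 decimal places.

Session 1: z(0.7109) = 0.556, z(0.5234) = 0.059, d' = 0.497
Session 2: z(0.9250) = 1.440, z(0.3200) = -0.468, d' = 1.908
Δd' = d'_Session 1 − d'_Session 2 = 0.497 − 1.908 = -1.411
Session 2 has the higher sensitivity.

Δd′ = -1.41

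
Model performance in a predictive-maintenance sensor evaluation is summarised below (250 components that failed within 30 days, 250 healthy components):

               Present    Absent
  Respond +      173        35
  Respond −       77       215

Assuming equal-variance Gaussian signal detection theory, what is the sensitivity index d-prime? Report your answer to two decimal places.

H = 173/250 = 0.6920
FA = 35/250 = 0.1400
z(H) = z(0.6920) = 0.502
z(FA) = z(0.1400) = -1.080
d' = z(H) − z(FA) = 0.502 − (-1.080) = 1.582

d-prime = 1.58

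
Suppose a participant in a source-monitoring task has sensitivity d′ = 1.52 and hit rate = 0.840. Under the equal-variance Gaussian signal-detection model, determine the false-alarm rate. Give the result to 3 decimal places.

z(hit rate) = z(0.840) = 0.9945
z(FA) = z(H) − d' = 0.9945 − 1.52 = -0.5255
false-alarm rate = Φ(-0.5255) = 0.2996

false-alarm rate = 0.300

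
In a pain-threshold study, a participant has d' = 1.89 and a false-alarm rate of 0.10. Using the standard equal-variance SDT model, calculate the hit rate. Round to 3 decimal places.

hit rate = 0.729

z(false-alarm rate) = z(0.10) = -1.2816
z(H) = z(FA) + d' = -1.2816 + 1.89 = 0.6084
hit rate = Φ(0.6084) = 0.7285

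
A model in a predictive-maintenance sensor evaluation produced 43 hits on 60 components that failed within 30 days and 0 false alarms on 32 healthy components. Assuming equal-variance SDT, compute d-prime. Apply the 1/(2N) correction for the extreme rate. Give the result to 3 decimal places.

d-prime = 2.727

The false-alarm rate is 0/32 = 0, so apply the 1/(2N) correction: FA → 1/(2·32) = 0.01562.
z(H) = z(0.71667) = 0.5730
z(FA) = z(0.01562) = -2.1540
d' = 0.5730 − (-2.1540) = 2.7270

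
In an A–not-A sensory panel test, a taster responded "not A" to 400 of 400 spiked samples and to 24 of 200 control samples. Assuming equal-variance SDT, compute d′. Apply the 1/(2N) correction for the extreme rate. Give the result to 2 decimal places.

d′ = 4.20

The hit rate is 400/400 = 1, so apply the 1/(2N) correction: H → 1 − 1/(2·400) = 0.99875.
z(H) = z(0.99875) = 3.023
z(FA) = z(0.12000) = -1.175
d' = 3.023 − (-1.175) = 4.198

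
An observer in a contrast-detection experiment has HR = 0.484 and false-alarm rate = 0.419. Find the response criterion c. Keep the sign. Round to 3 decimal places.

z(H) = -0.0401
z(FA) = -0.2045
c = −½·[z(H) + z(FA)] = −0.5 × (-0.0401 + (-0.2045)) = 0.1223

c = 0.122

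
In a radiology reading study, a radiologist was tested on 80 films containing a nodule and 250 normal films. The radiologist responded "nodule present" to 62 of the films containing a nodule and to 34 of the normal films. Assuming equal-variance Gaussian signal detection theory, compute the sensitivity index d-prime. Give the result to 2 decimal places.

d-prime = 1.85

H = 62/80 = 0.7750
FA = 34/250 = 0.1360
Φ⁻¹(H) = Φ⁻¹(0.7750) = 0.7554
Φ⁻¹(FA) = Φ⁻¹(0.1360) = -1.0985
d' = z(H) − z(FA) = 0.7554 − (-1.0985) = 1.8539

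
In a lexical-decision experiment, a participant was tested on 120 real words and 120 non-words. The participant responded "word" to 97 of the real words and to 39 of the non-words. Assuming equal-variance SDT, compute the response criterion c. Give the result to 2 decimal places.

c = -0.21

H = 97/120 = 0.8083
FA = 39/120 = 0.3250
Φ⁻¹(0.8083) = 0.8716, Φ⁻¹(0.3250) = -0.4538
c = −½·[z(H) + z(FA)] = −0.5 × (0.8716 + (-0.4538)) = -0.2089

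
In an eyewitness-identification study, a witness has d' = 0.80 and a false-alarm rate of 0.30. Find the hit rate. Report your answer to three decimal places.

z(false-alarm rate) = z(0.30) = -0.5244
z(H) = z(FA) + d' = -0.5244 + 0.80 = 0.2756
hit rate = Φ(0.2756) = 0.6086

hit rate = 0.609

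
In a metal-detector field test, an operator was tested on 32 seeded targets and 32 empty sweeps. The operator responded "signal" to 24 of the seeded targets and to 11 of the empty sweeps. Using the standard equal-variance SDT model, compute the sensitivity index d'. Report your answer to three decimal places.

H = 24/32 = 0.7500
FA = 11/32 = 0.3438
z(H) = z(0.7500) = 0.6745
z(FA) = z(0.3438) = -0.4021
d' = z(H) − z(FA) = 0.6745 − (-0.4021) = 1.0766

d' = 1.077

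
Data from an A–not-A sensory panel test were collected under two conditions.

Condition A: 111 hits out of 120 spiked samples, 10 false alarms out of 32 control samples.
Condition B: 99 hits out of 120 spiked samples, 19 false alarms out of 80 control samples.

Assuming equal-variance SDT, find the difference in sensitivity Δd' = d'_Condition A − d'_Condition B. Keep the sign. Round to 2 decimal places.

Δd' = 0.28

Condition A: z(0.9250) = 1.440, z(0.3125) = -0.489, d' = 1.929
Condition B: z(0.8250) = 0.935, z(0.2375) = -0.714, d' = 1.649
Δd' = d'_Condition A − d'_Condition B = 1.929 − 1.649 = 0.280
Condition A has the higher sensitivity.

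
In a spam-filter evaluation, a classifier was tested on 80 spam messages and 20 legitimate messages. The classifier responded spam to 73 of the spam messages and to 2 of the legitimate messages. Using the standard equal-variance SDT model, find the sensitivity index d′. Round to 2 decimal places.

H = 73/80 = 0.9125
FA = 2/20 = 0.1000
Φ⁻¹(H) = Φ⁻¹(0.9125) = 1.3563
Φ⁻¹(FA) = Φ⁻¹(0.1000) = -1.2816
d' = z(H) − z(FA) = 1.3563 − (-1.2816) = 2.6379

d′ = 2.64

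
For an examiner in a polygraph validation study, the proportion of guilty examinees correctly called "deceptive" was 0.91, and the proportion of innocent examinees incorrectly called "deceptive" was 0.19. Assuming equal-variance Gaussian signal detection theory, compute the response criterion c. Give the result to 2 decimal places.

z(0.91) = 1.3408, z(0.19) = -0.8779
c = −½·[z(H) + z(FA)] = −0.5 × (1.3408 + (-0.8779)) = -0.23145
c < 0: the examiner has a liberal response bias.

c = -0.23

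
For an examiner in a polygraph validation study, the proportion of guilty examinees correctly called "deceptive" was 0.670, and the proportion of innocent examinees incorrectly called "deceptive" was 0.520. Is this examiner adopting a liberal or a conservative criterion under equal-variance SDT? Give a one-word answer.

liberal

z(H) = 0.440, z(FA) = 0.050
c = −½·(z(H) + z(FA)) = -0.245
c < 0 → liberal criterion (biased toward responding “yes”).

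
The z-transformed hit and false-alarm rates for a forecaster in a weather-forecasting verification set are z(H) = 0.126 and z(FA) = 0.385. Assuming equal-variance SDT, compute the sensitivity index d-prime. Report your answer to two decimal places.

d' = z(H) − z(FA) = 0.126 − 0.385 = -0.259

d-prime = -0.26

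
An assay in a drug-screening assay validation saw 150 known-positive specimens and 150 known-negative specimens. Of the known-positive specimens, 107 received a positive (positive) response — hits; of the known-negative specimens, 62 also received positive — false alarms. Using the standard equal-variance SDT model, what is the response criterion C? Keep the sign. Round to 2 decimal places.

C = -0.17

H = 107/150 = 0.7133
FA = 62/150 = 0.4133
Φ⁻¹(0.7133) = 0.563, Φ⁻¹(0.4133) = -0.219
c = −½·[z(H) + z(FA)] = −0.5 × (0.563 + (-0.219)) = -0.172
c < 0: the assay has a liberal response bias.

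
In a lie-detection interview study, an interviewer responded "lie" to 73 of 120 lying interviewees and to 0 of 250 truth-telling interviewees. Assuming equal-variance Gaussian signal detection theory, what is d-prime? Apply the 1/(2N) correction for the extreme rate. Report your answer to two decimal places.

d-prime = 3.15

The false-alarm rate is 0/250 = 0, so apply the 1/(2N) correction: FA → 1/(2·250) = 0.00200.
z(H) = z(0.60833) = 0.275
z(FA) = z(0.00200) = -2.878
d' = 0.275 − (-2.878) = 3.153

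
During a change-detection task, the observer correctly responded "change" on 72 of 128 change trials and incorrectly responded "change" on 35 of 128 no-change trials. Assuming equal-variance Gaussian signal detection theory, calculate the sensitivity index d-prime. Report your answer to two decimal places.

d-prime = 0.76

H = 72/128 = 0.5625
FA = 35/128 = 0.2734
Φ⁻¹(0.5625) = 0.1573, Φ⁻¹(0.2734) = -0.6026
d' = z(H) − z(FA) = 0.1573 − (-0.6026) = 0.7599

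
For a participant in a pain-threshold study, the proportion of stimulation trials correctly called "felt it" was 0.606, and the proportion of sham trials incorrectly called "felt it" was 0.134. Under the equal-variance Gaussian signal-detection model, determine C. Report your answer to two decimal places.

C = 0.42

z(H) = 0.269
z(FA) = -1.108
c = −½·[z(H) + z(FA)] = −0.5 × (0.269 + (-1.108)) = 0.4195
c > 0: the participant has a conservative response bias.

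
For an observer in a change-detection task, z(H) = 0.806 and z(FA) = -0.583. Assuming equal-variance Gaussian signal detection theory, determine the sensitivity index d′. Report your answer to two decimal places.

d' = z(H) − z(FA) = 0.806 − (-0.583) = 1.389

d′ = 1.39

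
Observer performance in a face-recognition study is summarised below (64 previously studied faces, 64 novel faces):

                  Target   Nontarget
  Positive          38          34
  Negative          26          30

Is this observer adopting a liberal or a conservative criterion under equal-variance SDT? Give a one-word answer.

liberal

z(H) = 0.237, z(FA) = 0.078
c = −½·(z(H) + z(FA)) = -0.1575
c < 0 → liberal criterion (biased toward responding “yes”).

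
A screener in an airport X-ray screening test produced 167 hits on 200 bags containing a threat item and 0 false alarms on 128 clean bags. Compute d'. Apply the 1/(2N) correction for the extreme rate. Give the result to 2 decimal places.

d' = 3.63

The false-alarm rate is 0/128 = 0, so apply the 1/(2N) correction: FA → 1/(2·128) = 0.00391.
z(H) = z(0.83500) = 0.974
z(FA) = z(0.00391) = -2.660
d' = 0.974 − (-2.660) = 3.634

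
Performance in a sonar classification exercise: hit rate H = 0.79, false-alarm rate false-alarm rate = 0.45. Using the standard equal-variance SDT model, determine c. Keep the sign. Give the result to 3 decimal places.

z(H) = z(0.79) = 0.8064
z(FA) = z(0.45) = -0.1257
c = −½·[z(H) + z(FA)] = −0.5 × (0.8064 + (-0.1257)) = -0.34035
c < 0: the sonar operator has a liberal response bias.

c = -0.340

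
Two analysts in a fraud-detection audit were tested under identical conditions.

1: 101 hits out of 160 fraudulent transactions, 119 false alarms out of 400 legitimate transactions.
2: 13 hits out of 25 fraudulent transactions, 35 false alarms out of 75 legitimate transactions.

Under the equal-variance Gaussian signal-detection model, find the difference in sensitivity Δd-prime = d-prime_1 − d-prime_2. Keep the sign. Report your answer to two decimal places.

Δd-prime = 0.73

1: z(0.6312) = 0.335, z(0.2975) = -0.532, d' = 0.867
2: z(0.5200) = 0.050, z(0.4667) = -0.084, d' = 0.134
Δd' = d'_1 − d'_2 = 0.867 − 0.134 = 0.733
1 has the higher sensitivity.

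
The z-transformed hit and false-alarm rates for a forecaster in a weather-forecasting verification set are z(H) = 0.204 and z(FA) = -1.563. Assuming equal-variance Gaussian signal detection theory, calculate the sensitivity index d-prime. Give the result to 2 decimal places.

d' = z(H) − z(FA) = 0.204 − (-1.563) = 1.767

d-prime = 1.77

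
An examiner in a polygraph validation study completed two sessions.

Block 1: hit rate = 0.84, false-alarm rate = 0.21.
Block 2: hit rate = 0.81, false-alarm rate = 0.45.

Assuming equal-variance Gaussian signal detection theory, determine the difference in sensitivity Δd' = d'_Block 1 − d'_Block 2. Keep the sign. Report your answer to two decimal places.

Δd' = 0.80

Block 1: z(0.84) = 0.994, z(0.21) = -0.806, d' = 1.800
Block 2: z(0.81) = 0.878, z(0.45) = -0.126, d' = 1.004
Δd' = d'_Block 1 − d'_Block 2 = 1.800 − 1.004 = 0.796
Block 1 has the higher sensitivity.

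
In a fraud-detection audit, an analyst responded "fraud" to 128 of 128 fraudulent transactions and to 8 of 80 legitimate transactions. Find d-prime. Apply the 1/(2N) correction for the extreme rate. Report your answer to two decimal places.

The hit rate is 128/128 = 1, so apply the 1/(2N) correction: H → 1 − 1/(2·128) = 0.99609.
z(H) = z(0.99609) = 2.660
z(FA) = z(0.10000) = -1.282
d' = 2.660 − (-1.282) = 3.942

d-prime = 3.94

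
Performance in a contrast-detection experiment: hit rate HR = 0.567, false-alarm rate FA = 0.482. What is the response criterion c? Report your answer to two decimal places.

c = -0.06

z(H) = z(0.567) = 0.1687
z(FA) = z(0.482) = -0.0451
c = −½·[z(H) + z(FA)] = −0.5 × (0.1687 + (-0.0451)) = -0.0618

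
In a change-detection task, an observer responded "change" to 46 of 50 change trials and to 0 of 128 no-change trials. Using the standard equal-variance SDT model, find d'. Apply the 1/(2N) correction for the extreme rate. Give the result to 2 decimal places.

d' = 4.07

The false-alarm rate is 0/128 = 0, so apply the 1/(2N) correction: FA → 1/(2·128) = 0.00391.
z(H) = z(0.92000) = 1.405
z(FA) = z(0.00391) = -2.660
d' = 1.405 − (-2.660) = 4.065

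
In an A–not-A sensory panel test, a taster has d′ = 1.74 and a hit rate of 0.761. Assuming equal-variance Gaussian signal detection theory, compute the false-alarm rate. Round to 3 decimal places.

false-alarm rate = 0.151

z(hit rate) = z(0.761) = 0.7095
z(FA) = z(H) − d' = 0.7095 − 1.74 = -1.0305
false-alarm rate = Φ(-1.0305) = 0.1514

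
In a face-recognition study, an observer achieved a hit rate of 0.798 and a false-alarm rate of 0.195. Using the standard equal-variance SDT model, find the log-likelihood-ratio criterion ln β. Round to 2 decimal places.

z(0.798) = 0.834, z(0.195) = -0.860
ln β = −½·[z(H)² − z(FA)²] = −0.5 × (0.696 − 0.740) = 0.022

ln β = 0.02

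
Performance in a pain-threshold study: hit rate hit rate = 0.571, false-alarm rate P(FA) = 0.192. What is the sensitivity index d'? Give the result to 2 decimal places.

z(0.571) = 0.1789, z(0.192) = -0.8705
d' = z(H) − z(FA) = 0.1789 − (-0.8705) = 1.0494

d' = 1.05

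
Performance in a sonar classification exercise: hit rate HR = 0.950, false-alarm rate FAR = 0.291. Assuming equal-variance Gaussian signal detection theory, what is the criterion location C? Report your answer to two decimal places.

C = -0.55

z(H) = z(0.950) = 1.6449
z(FA) = z(0.291) = -0.5505
c = −½·[z(H) + z(FA)] = −0.5 × (1.6449 + (-0.5505)) = -0.5472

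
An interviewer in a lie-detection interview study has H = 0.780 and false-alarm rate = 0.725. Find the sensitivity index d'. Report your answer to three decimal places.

z(0.780) = 0.7722, z(0.725) = 0.5978
d' = z(H) − z(FA) = 0.7722 − 0.5978 = 0.1744

d' = 0.174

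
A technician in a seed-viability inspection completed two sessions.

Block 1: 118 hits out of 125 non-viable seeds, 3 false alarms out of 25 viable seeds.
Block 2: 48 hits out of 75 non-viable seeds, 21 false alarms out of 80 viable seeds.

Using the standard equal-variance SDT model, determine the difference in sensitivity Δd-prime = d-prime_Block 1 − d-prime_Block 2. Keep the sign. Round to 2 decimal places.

Block 1: z(0.9440) = 1.589, z(0.1200) = -1.175, d' = 2.764
Block 2: z(0.6400) = 0.358, z(0.2625) = -0.636, d' = 0.994
Δd' = d'_Block 1 − d'_Block 2 = 2.764 − 0.994 = 1.770
Block 1 has the higher sensitivity.

Δd-prime = 1.77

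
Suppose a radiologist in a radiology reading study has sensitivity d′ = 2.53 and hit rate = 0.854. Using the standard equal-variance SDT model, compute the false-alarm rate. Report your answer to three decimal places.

z(hit rate) = z(0.854) = 1.0537
z(FA) = z(H) − d' = 1.0537 − 2.53 = -1.4763
false-alarm rate = Φ(-1.4763) = 0.0699

false-alarm rate = 0.070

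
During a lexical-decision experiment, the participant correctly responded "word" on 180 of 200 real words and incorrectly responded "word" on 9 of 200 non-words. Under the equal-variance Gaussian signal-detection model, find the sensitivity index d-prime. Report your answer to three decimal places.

H = 180/200 = 0.9000
FA = 9/200 = 0.0450
z(H) = 1.2816
z(FA) = -1.6954
d' = z(H) − z(FA) = 1.2816 − (-1.6954) = 2.9770

d-prime = 2.977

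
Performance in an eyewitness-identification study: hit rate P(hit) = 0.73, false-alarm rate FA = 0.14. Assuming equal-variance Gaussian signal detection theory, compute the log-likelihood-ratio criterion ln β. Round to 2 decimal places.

ln β = 0.40

z(H) = z(0.73) = 0.613
z(FA) = z(0.14) = -1.080
ln β = −½·[z(H)² − z(FA)²] = −0.5 × (0.376 − 1.166) = 0.395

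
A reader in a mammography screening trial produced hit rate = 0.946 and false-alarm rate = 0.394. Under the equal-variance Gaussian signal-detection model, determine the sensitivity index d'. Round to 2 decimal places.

d' = 1.88

Φ⁻¹(H) = Φ⁻¹(0.946) = 1.6072
Φ⁻¹(FA) = Φ⁻¹(0.394) = -0.2689
d' = z(H) − z(FA) = 1.6072 − (-0.2689) = 1.8761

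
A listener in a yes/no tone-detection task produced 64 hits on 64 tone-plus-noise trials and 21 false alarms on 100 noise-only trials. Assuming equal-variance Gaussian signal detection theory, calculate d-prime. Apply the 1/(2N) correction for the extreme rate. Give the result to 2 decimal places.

The hit rate is 64/64 = 1, so apply the 1/(2N) correction: H → 1 − 1/(2·64) = 0.99219.
z(H) = z(0.99219) = 2.418
z(FA) = z(0.21000) = -0.806
d' = 2.418 − (-0.806) = 3.224

d-prime = 3.22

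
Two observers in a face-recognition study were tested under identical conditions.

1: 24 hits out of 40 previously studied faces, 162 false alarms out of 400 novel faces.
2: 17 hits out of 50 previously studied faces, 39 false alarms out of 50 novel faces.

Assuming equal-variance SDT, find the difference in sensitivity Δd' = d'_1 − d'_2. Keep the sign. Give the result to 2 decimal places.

Δd' = 1.68

1: z(0.6000) = 0.253, z(0.4050) = -0.240, d' = 0.493
2: z(0.3400) = -0.412, z(0.7800) = 0.772, d' = -1.184
Δd' = d'_1 − d'_2 = 0.493 − (-1.184) = 1.677
1 has the higher sensitivity.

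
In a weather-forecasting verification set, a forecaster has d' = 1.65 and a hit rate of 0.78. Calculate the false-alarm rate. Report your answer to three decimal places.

false-alarm rate = 0.190

z(hit rate) = z(0.78) = 0.7722
z(FA) = z(H) − d' = 0.7722 − 1.65 = -0.8778
false-alarm rate = Φ(-0.8778) = 0.1900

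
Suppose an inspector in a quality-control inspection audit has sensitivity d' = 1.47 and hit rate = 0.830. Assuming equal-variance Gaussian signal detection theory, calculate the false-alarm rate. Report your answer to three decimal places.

false-alarm rate = 0.303

z(hit rate) = z(0.830) = 0.9542
z(FA) = z(H) − d' = 0.9542 − 1.47 = -0.5158
false-alarm rate = Φ(-0.5158) = 0.3030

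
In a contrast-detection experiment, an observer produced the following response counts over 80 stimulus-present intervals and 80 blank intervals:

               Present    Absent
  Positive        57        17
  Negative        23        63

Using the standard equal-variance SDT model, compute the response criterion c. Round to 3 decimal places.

H = 57/80 = 0.7125
FA = 17/80 = 0.2125
Φ⁻¹(H) = 0.5607
Φ⁻¹(FA) = -0.7978
c = −½·[z(H) + z(FA)] = −0.5 × (0.5607 + (-0.7978)) = 0.11855

c = 0.119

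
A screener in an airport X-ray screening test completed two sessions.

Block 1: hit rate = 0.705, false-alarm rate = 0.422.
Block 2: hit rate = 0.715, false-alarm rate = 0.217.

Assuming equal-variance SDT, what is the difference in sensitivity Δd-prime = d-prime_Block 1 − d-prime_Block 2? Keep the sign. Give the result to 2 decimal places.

Block 1: z(0.705) = 0.539, z(0.422) = -0.197, d' = 0.736
Block 2: z(0.715) = 0.568, z(0.217) = -0.782, d' = 1.350
Δd' = d'_Block 1 − d'_Block 2 = 0.736 − 1.350 = -0.614
Block 2 has the higher sensitivity.

Δd-prime = -0.61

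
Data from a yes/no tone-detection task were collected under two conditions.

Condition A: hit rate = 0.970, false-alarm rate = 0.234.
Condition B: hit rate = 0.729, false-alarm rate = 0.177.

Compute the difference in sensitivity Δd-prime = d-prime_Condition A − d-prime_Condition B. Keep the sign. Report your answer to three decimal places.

Condition A: z(0.970) = 1.8808, z(0.234) = -0.7257, d' = 2.6065
Condition B: z(0.729) = 0.6098, z(0.177) = -0.9269, d' = 1.5367
Δd' = d'_Condition A − d'_Condition B = 2.6065 − 1.5367 = 1.0698
Condition A has the higher sensitivity.

Δd-prime = 1.070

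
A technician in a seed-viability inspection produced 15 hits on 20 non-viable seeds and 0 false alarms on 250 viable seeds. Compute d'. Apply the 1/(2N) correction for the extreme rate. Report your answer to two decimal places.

The false-alarm rate is 0/250 = 0, so apply the 1/(2N) correction: FA → 1/(2·250) = 0.00200.
z(H) = z(0.75000) = 0.674
z(FA) = z(0.00200) = -2.878
d' = 0.674 − (-2.878) = 3.552

d' = 3.55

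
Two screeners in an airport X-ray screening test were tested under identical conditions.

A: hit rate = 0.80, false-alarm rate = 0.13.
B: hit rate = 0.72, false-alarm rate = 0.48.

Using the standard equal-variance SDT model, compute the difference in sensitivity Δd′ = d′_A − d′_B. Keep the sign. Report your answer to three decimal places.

A: z(0.80) = 0.8416, z(0.13) = -1.1264, d' = 1.9680
B: z(0.72) = 0.5828, z(0.48) = -0.0502, d' = 0.6330
Δd' = d'_A − d'_B = 1.9680 − 0.6330 = 1.3350
A has the higher sensitivity.

Δd′ = 1.335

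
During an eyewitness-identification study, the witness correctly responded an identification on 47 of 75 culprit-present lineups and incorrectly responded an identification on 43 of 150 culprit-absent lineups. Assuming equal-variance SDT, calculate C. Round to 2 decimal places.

H = 47/75 = 0.6267
FA = 43/150 = 0.2867
z(H) = 0.3231
z(FA) = -0.5631
c = −½·[z(H) + z(FA)] = −0.5 × (0.3231 + (-0.5631)) = 0.1200
c > 0: the witness has a conservative response bias.

C = 0.12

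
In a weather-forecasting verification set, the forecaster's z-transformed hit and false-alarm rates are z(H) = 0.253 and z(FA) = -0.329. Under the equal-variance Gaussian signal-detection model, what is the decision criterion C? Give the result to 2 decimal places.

c = −½·[z(H) + z(FA)] = −½·(0.253 + (-0.329)) = 0.038

C = 0.04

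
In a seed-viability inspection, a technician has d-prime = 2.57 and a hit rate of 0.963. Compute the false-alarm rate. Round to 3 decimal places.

false-alarm rate = 0.217

z(hit rate) = z(0.963) = 1.7866
z(FA) = z(H) − d' = 1.7866 − 2.57 = -0.7834
false-alarm rate = Φ(-0.7834) = 0.2167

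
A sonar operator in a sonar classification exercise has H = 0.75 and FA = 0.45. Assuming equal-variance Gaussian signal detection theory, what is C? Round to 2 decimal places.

C = -0.27

z(0.75) = 0.6745, z(0.45) = -0.1257
c = −½·[z(H) + z(FA)] = −0.5 × (0.6745 + (-0.1257)) = -0.2744
c < 0: the sonar operator has a liberal response bias.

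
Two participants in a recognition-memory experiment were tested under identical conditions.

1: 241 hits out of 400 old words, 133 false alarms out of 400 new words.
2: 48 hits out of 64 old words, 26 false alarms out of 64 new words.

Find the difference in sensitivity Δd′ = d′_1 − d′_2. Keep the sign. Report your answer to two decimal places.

1: z(0.6025) = 0.260, z(0.3325) = -0.433, d' = 0.693
2: z(0.7500) = 0.674, z(0.4062) = -0.237, d' = 0.911
Δd' = d'_1 − d'_2 = 0.693 − 0.911 = -0.218
2 has the higher sensitivity.

Δd′ = -0.22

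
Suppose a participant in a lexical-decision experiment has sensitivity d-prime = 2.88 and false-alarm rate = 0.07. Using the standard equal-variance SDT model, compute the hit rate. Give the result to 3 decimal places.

z(false-alarm rate) = z(0.07) = -1.4758
z(H) = z(FA) + d' = -1.4758 + 2.88 = 1.4042
hit rate = Φ(1.4042) = 0.9199

hit rate = 0.920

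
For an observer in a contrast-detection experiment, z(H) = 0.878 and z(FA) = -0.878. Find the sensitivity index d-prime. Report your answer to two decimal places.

d-prime = 1.76

d' = z(H) − z(FA) = 0.878 − (-0.878) = 1.756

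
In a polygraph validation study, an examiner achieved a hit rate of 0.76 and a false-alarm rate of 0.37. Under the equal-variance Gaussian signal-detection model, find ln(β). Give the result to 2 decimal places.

ln β = -0.19

z(H) = z(0.76) = 0.706
z(FA) = z(0.37) = -0.332
ln β = −½·[z(H)² − z(FA)²] = −0.5 × (0.498 − 0.110) = -0.194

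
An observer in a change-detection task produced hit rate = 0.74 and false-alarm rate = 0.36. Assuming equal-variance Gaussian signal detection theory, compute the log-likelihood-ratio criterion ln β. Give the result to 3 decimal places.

Φ⁻¹(H) = Φ⁻¹(0.74) = 0.6433
Φ⁻¹(FA) = Φ⁻¹(0.36) = -0.3585
ln β = −½·[z(H)² − z(FA)²] = −0.5 × (0.4138 − 0.1285) = -0.14265

ln β = -0.143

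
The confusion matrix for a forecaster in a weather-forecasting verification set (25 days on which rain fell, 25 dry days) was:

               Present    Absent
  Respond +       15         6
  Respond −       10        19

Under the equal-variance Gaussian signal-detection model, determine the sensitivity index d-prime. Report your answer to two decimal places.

H = 15/25 = 0.6000
FA = 6/25 = 0.2400
z(H) = z(0.6000) = 0.253
z(FA) = z(0.2400) = -0.706
d' = z(H) − z(FA) = 0.253 − (-0.706) = 0.959

d-prime = 0.96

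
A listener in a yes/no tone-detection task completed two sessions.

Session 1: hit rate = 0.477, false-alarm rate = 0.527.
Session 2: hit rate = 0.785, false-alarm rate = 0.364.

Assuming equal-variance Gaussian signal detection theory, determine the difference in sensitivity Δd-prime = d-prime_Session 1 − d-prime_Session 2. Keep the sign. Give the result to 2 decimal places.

Δd-prime = -1.26

Session 1: z(0.477) = -0.058, z(0.527) = 0.068, d' = -0.126
Session 2: z(0.785) = 0.789, z(0.364) = -0.348, d' = 1.137
Δd' = d'_Session 1 − d'_Session 2 = -0.126 − 1.137 = -1.263
Session 2 has the higher sensitivity.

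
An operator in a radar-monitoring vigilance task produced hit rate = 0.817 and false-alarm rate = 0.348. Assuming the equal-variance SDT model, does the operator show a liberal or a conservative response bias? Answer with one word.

z(H) = 0.904, z(FA) = -0.391
c = −½·(z(H) + z(FA)) = -0.2565
c < 0 → liberal criterion (biased toward responding “yes”).

liberal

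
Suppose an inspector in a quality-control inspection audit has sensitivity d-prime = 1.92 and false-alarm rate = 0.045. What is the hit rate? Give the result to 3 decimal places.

z(false-alarm rate) = z(0.045) = -1.6954
z(H) = z(FA) + d' = -1.6954 + 1.92 = 0.2246
hit rate = Φ(0.2246) = 0.5889

hit rate = 0.589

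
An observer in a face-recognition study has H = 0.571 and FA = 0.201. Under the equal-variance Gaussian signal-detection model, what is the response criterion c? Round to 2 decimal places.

c = 0.33

z(0.571) = 0.179, z(0.201) = -0.838
c = −½·[z(H) + z(FA)] = −0.5 × (0.179 + (-0.838)) = 0.3295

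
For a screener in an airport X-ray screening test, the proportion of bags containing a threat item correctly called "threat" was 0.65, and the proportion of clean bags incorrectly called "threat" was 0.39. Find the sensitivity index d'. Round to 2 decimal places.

Φ⁻¹(H) = Φ⁻¹(0.65) = 0.3853
Φ⁻¹(FA) = Φ⁻¹(0.39) = -0.2793
d' = z(H) − z(FA) = 0.3853 − (-0.2793) = 0.6646

d' = 0.66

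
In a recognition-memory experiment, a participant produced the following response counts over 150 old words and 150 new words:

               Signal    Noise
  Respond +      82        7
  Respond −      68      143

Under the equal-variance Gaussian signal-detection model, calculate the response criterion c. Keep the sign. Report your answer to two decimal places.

c = 0.78

H = 82/150 = 0.5467
FA = 7/150 = 0.0467
z(H) = 0.1173
z(FA) = -1.6777
c = −½·[z(H) + z(FA)] = −0.5 × (0.1173 + (-1.6777)) = 0.7802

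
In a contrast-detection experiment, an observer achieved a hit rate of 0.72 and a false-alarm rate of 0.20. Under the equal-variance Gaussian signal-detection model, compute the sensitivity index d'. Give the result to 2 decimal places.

d' = 1.42

z(H) = 0.5828
z(FA) = -0.8416
d' = z(H) − z(FA) = 0.5828 − (-0.8416) = 1.4244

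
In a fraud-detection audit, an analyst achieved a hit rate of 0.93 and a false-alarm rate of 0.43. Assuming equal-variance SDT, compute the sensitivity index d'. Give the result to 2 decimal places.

d' = 1.65

z(H) = 1.4758
z(FA) = -0.1764
d' = z(H) − z(FA) = 1.4758 − (-0.1764) = 1.6522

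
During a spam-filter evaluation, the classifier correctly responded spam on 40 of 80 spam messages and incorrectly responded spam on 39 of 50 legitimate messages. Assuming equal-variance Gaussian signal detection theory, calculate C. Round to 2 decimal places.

C = -0.39

H = 40/80 = 0.5000
FA = 39/50 = 0.7800
Φ⁻¹(H) = Φ⁻¹(0.5000) = 0.0000
Φ⁻¹(FA) = Φ⁻¹(0.7800) = 0.7722
c = −½·[z(H) + z(FA)] = −0.5 × (0.0000 + 0.7722) = -0.3861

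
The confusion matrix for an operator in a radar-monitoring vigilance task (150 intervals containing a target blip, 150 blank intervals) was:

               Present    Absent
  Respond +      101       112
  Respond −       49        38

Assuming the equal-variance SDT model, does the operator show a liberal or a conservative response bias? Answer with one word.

liberal

z(H) = 0.449, z(FA) = 0.664
c = −½·(z(H) + z(FA)) = -0.5565
c < 0 → liberal criterion (biased toward responding “yes”).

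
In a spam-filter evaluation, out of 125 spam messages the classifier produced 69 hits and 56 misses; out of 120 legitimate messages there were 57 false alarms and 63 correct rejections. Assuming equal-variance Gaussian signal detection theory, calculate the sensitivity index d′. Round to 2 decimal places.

H = 69/125 = 0.5520
FA = 57/120 = 0.4750
z(H) = 0.1307
z(FA) = -0.0627
d' = z(H) − z(FA) = 0.1307 − (-0.0627) = 0.1934

d′ = 0.19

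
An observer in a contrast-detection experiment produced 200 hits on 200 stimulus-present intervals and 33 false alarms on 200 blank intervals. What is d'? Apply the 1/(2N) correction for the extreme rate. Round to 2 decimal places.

d' = 3.78

The hit rate is 200/200 = 1, so apply the 1/(2N) correction: H → 1 − 1/(2·200) = 0.99750.
z(H) = z(0.99750) = 2.807
z(FA) = z(0.16500) = -0.974
d' = 2.807 − (-0.974) = 3.781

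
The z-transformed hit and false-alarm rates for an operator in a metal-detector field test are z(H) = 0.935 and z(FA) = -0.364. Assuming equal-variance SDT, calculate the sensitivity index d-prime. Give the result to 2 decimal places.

d-prime = 1.30

d' = z(H) − z(FA) = 0.935 − (-0.364) = 1.299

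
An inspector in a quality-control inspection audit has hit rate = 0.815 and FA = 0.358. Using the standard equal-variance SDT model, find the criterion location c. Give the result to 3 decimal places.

c = -0.266

Φ⁻¹(0.815) = 0.8965, Φ⁻¹(0.358) = -0.3638
c = −½·[z(H) + z(FA)] = −0.5 × (0.8965 + (-0.3638)) = -0.26635
c < 0: the inspector has a liberal response bias.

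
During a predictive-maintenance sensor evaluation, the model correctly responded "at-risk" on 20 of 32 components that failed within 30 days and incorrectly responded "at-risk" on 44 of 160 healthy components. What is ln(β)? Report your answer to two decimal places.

H = 20/32 = 0.6250
FA = 44/160 = 0.2750
Φ⁻¹(H) = Φ⁻¹(0.6250) = 0.319
Φ⁻¹(FA) = Φ⁻¹(0.2750) = -0.598
ln β = −½·[z(H)² − z(FA)²] = −0.5 × (0.102 − 0.358) = 0.128

ln β = 0.13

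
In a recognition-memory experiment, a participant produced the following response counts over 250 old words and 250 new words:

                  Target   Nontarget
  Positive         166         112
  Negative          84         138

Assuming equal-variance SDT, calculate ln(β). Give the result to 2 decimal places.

H = 166/250 = 0.6640
FA = 112/250 = 0.4480
z(H) = z(0.6640) = 0.423
z(FA) = z(0.4480) = -0.131
ln β = −½·[z(H)² − z(FA)²] = −0.5 × (0.179 − 0.017) = -0.081

ln β = -0.08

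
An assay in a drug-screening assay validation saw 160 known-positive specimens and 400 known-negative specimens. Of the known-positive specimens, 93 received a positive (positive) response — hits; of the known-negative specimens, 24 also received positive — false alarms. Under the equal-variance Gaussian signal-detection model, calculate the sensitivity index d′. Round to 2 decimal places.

d′ = 1.76

H = 93/160 = 0.5813
FA = 24/400 = 0.0600
z(H) = z(0.5813) = 0.2052
z(FA) = z(0.0600) = -1.5548
d' = z(H) − z(FA) = 0.2052 − (-1.5548) = 1.7600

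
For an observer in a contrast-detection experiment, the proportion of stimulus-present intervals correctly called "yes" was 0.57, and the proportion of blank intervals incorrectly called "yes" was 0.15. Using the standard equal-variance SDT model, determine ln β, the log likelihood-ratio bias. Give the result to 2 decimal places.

z(H) = z(0.57) = 0.176
z(FA) = z(0.15) = -1.036
ln β = −½·[z(H)² − z(FA)²] = −0.5 × (0.031 − 1.073) = 0.521

ln β = 0.52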